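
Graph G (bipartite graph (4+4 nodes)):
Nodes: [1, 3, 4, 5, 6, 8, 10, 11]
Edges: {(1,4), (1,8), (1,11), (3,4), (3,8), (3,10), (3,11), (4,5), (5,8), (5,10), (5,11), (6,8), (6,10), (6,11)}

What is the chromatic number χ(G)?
χ(G) = 2

Clique number ω(G) = 2 (lower bound: χ ≥ ω).
The graph is bipartite (no odd cycle), so 2 colors suffice: χ(G) = 2.
A valid 2-coloring: color 1: [1, 3, 5, 6]; color 2: [4, 8, 10, 11].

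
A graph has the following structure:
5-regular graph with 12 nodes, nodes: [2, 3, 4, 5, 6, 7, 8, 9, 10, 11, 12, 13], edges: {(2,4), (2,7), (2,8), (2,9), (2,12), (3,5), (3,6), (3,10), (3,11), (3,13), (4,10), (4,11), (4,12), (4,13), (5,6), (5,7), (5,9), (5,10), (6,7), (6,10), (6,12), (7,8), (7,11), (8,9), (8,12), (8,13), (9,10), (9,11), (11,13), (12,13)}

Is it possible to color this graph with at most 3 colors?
The clique on vertices [3, 5, 6, 10] has size 4 > 3, so it alone needs 4 colors.

No, G is not 3-colorable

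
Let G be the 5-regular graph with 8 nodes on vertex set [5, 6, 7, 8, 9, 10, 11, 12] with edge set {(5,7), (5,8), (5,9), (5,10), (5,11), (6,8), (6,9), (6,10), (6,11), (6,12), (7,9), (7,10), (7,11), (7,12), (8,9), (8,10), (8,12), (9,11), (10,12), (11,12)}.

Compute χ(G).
χ(G) = 4

Clique number ω(G) = 4 (lower bound: χ ≥ ω).
The clique on [6, 8, 10, 12] has size 4, forcing χ ≥ 4, and the coloring below uses 4 colors, so χ(G) = 4.
A valid 4-coloring: color 1: [5, 6]; color 2: [7, 8]; color 3: [10, 11]; color 4: [9, 12].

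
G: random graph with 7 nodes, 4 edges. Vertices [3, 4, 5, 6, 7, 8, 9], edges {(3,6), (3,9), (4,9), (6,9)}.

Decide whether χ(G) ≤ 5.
Yes, G is 5-colorable

A valid 5-coloring: color 1: [5, 7, 8, 9]; color 2: [3, 4]; color 3: [6].
(χ(G) = 3 ≤ 5.)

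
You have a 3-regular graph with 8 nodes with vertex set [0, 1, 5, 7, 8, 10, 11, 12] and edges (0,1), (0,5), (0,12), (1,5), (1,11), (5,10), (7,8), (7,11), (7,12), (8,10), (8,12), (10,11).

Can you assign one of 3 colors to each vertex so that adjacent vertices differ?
A valid 3-coloring: color 1: [5, 8, 11]; color 2: [0, 7, 10]; color 3: [1, 12].
(χ(G) = 3 ≤ 3.)

Yes, G is 3-colorable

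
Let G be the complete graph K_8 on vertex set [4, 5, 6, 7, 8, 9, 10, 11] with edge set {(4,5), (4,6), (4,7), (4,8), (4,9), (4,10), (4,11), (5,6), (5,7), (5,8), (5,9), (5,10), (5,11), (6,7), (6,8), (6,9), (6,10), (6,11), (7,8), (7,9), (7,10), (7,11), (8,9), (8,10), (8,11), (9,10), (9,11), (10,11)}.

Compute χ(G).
χ(G) = 8

Clique number ω(G) = 8 (lower bound: χ ≥ ω).
The clique on [4, 5, 6, 7, 8, 9, 10, 11] has size 8, forcing χ ≥ 8, and the coloring below uses 8 colors, so χ(G) = 8.
A valid 8-coloring: color 1: [10]; color 2: [9]; color 3: [11]; color 4: [4]; color 5: [5]; color 6: [8]; color 7: [6]; color 8: [7].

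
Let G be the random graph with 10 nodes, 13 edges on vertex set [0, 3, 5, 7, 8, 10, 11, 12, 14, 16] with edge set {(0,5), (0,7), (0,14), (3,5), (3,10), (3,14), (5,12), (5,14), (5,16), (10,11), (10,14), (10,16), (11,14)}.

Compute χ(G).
Clique number ω(G) = 3 (lower bound: χ ≥ ω).
The clique on [0, 5, 14] has size 3, forcing χ ≥ 3, and the coloring below uses 3 colors, so χ(G) = 3.
A valid 3-coloring: color 1: [5, 7, 8, 10]; color 2: [12, 14, 16]; color 3: [0, 3, 11].

χ(G) = 3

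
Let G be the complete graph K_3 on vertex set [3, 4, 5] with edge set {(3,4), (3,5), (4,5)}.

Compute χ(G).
χ(G) = 3

Clique number ω(G) = 3 (lower bound: χ ≥ ω).
The clique on [3, 4, 5] has size 3, forcing χ ≥ 3, and the coloring below uses 3 colors, so χ(G) = 3.
A valid 3-coloring: color 1: [3]; color 2: [4]; color 3: [5].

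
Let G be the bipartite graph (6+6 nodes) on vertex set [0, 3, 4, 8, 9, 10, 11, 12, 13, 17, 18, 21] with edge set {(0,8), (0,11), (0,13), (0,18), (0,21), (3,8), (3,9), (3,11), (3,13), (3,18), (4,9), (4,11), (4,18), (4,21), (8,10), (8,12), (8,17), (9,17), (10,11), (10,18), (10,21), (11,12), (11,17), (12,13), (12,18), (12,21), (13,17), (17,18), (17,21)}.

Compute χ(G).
χ(G) = 2

Clique number ω(G) = 2 (lower bound: χ ≥ ω).
The graph is bipartite (no odd cycle), so 2 colors suffice: χ(G) = 2.
A valid 2-coloring: color 1: [0, 3, 4, 10, 12, 17]; color 2: [8, 9, 11, 13, 18, 21].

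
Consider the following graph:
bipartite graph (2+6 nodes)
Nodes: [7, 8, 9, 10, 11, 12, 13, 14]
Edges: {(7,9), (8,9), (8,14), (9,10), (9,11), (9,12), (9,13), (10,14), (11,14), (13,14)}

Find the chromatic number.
Clique number ω(G) = 2 (lower bound: χ ≥ ω).
The graph is bipartite (no odd cycle), so 2 colors suffice: χ(G) = 2.
A valid 2-coloring: color 1: [9, 14]; color 2: [7, 8, 10, 11, 12, 13].

χ(G) = 2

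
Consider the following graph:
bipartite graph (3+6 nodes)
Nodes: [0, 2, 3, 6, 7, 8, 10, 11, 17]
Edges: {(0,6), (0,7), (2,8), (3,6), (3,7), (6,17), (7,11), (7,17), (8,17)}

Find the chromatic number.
χ(G) = 2

Clique number ω(G) = 2 (lower bound: χ ≥ ω).
The graph is bipartite (no odd cycle), so 2 colors suffice: χ(G) = 2.
A valid 2-coloring: color 1: [6, 7, 8, 10]; color 2: [0, 2, 3, 11, 17].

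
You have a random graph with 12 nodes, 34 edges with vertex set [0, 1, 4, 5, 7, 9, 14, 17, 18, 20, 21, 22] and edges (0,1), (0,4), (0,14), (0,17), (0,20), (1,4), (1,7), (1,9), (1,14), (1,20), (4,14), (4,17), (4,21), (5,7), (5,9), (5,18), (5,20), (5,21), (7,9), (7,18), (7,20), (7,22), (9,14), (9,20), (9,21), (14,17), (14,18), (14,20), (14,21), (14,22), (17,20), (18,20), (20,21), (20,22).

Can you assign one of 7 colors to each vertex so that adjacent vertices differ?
A valid 7-coloring: color 1: [4, 20]; color 2: [7, 14]; color 3: [0, 9, 18, 22]; color 4: [1, 5, 17]; color 5: [21].
(χ(G) = 5 ≤ 7.)

Yes, G is 7-colorable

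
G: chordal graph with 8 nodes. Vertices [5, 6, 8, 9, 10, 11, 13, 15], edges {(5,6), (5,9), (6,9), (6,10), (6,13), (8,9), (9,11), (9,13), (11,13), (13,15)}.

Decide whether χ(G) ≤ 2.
The clique on vertices [9, 11, 13] has size 3 > 2, so it alone needs 3 colors.

No, G is not 2-colorable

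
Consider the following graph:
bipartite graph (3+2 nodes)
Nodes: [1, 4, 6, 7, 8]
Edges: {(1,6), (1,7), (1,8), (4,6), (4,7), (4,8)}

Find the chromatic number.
χ(G) = 2

Clique number ω(G) = 2 (lower bound: χ ≥ ω).
The graph is bipartite (no odd cycle), so 2 colors suffice: χ(G) = 2.
A valid 2-coloring: color 1: [1, 4]; color 2: [6, 7, 8].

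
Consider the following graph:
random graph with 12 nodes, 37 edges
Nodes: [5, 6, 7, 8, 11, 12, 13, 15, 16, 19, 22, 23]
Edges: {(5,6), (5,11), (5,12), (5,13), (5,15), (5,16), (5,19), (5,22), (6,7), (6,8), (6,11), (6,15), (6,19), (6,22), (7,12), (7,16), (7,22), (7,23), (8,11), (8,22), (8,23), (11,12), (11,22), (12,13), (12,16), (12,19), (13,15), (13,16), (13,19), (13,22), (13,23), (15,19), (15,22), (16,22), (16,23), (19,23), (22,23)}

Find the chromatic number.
χ(G) = 5

Clique number ω(G) = 4 (lower bound: χ ≥ ω).
Odd cycle [22, 15, 19, 12, 16] needs 3 colors (χ ≥ 3).
Vertex 13 is adjacent to every vertex of [12, 15, 16, 19, 22], which already need 3 colors among themselves, so 13 needs a new color (χ ≥ 4).
Vertex 5 is adjacent to every vertex of [12, 13, 15, 16, 19, 22], which already need 4 colors among themselves, so 5 needs a new color (χ ≥ 5).
The coloring below uses 5 colors, so χ(G) = 5.
A valid 5-coloring: color 1: [12, 22]; color 2: [5, 23]; color 3: [6, 13]; color 4: [8, 16, 19]; color 5: [7, 11, 15].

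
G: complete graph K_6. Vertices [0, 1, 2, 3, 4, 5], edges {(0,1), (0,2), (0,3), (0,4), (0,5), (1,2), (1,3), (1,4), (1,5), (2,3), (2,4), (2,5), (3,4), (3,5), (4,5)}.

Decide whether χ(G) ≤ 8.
Yes, G is 8-colorable

A valid 8-coloring: color 1: [0]; color 2: [3]; color 3: [1]; color 4: [2]; color 5: [5]; color 6: [4].
(χ(G) = 6 ≤ 8.)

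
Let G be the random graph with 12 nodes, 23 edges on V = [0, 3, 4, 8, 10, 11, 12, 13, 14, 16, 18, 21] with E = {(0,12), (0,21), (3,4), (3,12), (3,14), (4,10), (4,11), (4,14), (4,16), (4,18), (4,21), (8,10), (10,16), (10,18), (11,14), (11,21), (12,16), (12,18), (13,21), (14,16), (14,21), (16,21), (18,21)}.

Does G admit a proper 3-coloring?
The clique on vertices [4, 14, 16, 21] has size 4 > 3, so it alone needs 4 colors.

No, G is not 3-colorable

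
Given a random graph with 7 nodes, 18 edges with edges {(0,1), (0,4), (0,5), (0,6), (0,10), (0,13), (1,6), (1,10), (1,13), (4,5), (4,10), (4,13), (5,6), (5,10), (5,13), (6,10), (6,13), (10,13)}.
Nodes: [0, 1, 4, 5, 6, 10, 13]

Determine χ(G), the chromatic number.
Clique number ω(G) = 5 (lower bound: χ ≥ ω).
The clique on [0, 1, 6, 10, 13] has size 5, forcing χ ≥ 5, and the coloring below uses 5 colors, so χ(G) = 5.
A valid 5-coloring: color 1: [0]; color 2: [13]; color 3: [10]; color 4: [1, 5]; color 5: [4, 6].

χ(G) = 5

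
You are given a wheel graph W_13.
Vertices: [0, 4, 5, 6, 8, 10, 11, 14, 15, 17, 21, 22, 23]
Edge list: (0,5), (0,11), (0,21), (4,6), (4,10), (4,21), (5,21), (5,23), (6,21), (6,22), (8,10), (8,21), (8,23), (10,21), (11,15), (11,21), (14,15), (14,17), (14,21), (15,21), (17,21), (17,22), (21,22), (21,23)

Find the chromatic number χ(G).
Clique number ω(G) = 3 (lower bound: χ ≥ ω).
The clique on [0, 11, 21] has size 3, forcing χ ≥ 3, and the coloring below uses 3 colors, so χ(G) = 3.
A valid 3-coloring: color 1: [21]; color 2: [4, 5, 8, 11, 14, 22]; color 3: [0, 6, 10, 15, 17, 23].

χ(G) = 3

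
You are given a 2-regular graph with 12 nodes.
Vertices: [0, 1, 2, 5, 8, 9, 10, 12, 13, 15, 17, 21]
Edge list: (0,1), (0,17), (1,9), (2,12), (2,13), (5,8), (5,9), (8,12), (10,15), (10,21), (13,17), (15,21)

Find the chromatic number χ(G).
Clique number ω(G) = 3 (lower bound: χ ≥ ω).
The clique on [10, 15, 21] has size 3, forcing χ ≥ 3, and the coloring below uses 3 colors, so χ(G) = 3.
A valid 3-coloring: color 1: [0, 8, 9, 10, 13]; color 2: [1, 2, 5, 15, 17]; color 3: [12, 21].

χ(G) = 3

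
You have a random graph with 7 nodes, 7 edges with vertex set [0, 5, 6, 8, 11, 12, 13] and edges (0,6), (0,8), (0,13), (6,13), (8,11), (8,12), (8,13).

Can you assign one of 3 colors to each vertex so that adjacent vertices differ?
Yes, G is 3-colorable

A valid 3-coloring: color 1: [5, 6, 8]; color 2: [0, 11, 12]; color 3: [13].
(χ(G) = 3 ≤ 3.)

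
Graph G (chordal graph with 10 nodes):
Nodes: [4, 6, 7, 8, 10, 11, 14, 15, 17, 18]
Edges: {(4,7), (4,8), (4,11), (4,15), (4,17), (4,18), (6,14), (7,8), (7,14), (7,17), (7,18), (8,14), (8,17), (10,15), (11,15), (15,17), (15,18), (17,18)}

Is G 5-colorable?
Yes, G is 5-colorable

A valid 5-coloring: color 1: [4, 10, 14]; color 2: [6, 11, 17]; color 3: [7, 15]; color 4: [8, 18].
(χ(G) = 4 ≤ 5.)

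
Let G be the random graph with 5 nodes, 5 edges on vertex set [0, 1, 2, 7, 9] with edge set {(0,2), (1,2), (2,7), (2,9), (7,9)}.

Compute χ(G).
χ(G) = 3

Clique number ω(G) = 3 (lower bound: χ ≥ ω).
The clique on [2, 7, 9] has size 3, forcing χ ≥ 3, and the coloring below uses 3 colors, so χ(G) = 3.
A valid 3-coloring: color 1: [2]; color 2: [0, 1, 9]; color 3: [7].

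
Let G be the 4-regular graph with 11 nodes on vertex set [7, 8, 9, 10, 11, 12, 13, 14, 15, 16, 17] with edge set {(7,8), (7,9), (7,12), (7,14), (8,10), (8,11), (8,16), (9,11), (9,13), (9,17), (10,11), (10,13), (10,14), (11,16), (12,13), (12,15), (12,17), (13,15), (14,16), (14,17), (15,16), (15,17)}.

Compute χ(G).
χ(G) = 3

Clique number ω(G) = 3 (lower bound: χ ≥ ω).
The clique on [8, 10, 11] has size 3, forcing χ ≥ 3, and the coloring below uses 3 colors, so χ(G) = 3.
A valid 3-coloring: color 1: [7, 11, 13, 17]; color 2: [8, 9, 14, 15]; color 3: [10, 12, 16].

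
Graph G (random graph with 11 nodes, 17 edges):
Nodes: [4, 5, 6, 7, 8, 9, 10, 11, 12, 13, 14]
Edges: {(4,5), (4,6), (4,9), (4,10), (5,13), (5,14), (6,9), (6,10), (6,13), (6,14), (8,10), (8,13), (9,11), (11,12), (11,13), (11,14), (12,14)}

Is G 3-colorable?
Yes, G is 3-colorable

A valid 3-coloring: color 1: [5, 6, 7, 8, 11]; color 2: [4, 13, 14]; color 3: [9, 10, 12].
(χ(G) = 3 ≤ 3.)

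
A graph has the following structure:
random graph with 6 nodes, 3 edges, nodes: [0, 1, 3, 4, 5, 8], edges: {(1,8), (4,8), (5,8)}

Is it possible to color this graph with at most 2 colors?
A valid 2-coloring: color 1: [0, 3, 8]; color 2: [1, 4, 5].
(χ(G) = 2 ≤ 2.)

Yes, G is 2-colorable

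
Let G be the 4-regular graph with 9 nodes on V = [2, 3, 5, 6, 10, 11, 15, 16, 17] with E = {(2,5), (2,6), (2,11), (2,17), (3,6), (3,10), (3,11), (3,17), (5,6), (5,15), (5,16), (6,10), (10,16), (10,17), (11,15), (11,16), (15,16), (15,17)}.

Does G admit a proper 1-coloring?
No, G is not 1-colorable

The clique on vertices [2, 5, 6] has size 3 > 1, so it alone needs 3 colors.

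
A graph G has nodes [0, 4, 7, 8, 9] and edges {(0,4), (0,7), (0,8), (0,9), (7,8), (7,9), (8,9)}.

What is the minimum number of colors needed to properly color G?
Clique number ω(G) = 4 (lower bound: χ ≥ ω).
The clique on [0, 7, 8, 9] has size 4, forcing χ ≥ 4, and the coloring below uses 4 colors, so χ(G) = 4.
A valid 4-coloring: color 1: [0]; color 2: [4, 7]; color 3: [8]; color 4: [9].

χ(G) = 4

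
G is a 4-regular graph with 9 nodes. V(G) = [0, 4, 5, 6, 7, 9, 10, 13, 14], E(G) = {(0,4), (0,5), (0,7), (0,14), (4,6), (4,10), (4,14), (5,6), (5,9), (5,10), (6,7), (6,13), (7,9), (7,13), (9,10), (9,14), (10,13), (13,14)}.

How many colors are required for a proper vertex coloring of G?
Clique number ω(G) = 3 (lower bound: χ ≥ ω).
The clique on [0, 4, 14] has size 3, forcing χ ≥ 3, and the coloring below uses 3 colors, so χ(G) = 3.
A valid 3-coloring: color 1: [4, 9, 13]; color 2: [0, 6, 10]; color 3: [5, 7, 14].

χ(G) = 3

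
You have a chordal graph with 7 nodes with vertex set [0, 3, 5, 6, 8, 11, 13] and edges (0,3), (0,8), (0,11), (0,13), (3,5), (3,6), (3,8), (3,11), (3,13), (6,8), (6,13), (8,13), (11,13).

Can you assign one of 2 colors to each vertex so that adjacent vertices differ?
No, G is not 2-colorable

The clique on vertices [0, 3, 8, 13] has size 4 > 2, so it alone needs 4 colors.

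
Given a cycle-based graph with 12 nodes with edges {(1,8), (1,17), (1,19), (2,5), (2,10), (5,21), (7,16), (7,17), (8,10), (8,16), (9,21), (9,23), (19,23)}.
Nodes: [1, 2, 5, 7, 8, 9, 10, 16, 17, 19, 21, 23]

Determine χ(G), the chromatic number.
χ(G) = 3

Clique number ω(G) = 2 (lower bound: χ ≥ ω).
Odd cycle [8, 16, 7, 17, 1] needs 3 colors (χ ≥ 3).
The coloring below uses 3 colors, so χ(G) = 3.
A valid 3-coloring: color 1: [1, 2, 16, 21, 23]; color 2: [5, 8, 9, 17, 19]; color 3: [7, 10].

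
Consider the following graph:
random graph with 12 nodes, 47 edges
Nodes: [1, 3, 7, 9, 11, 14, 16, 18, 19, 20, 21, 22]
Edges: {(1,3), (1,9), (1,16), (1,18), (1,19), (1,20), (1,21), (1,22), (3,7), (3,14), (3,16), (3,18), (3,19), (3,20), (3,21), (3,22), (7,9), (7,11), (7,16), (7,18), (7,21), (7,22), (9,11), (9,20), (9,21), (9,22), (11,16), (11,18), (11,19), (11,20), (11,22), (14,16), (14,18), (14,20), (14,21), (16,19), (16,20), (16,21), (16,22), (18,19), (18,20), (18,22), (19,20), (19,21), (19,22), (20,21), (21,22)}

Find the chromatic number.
χ(G) = 6

Clique number ω(G) = 6 (lower bound: χ ≥ ω).
The clique on [1, 3, 16, 19, 20, 21] has size 6, forcing χ ≥ 6, and the coloring below uses 6 colors, so χ(G) = 6.
A valid 6-coloring: color 1: [20, 22]; color 2: [18, 21]; color 3: [9, 16]; color 4: [3, 11]; color 5: [7, 14, 19]; color 6: [1].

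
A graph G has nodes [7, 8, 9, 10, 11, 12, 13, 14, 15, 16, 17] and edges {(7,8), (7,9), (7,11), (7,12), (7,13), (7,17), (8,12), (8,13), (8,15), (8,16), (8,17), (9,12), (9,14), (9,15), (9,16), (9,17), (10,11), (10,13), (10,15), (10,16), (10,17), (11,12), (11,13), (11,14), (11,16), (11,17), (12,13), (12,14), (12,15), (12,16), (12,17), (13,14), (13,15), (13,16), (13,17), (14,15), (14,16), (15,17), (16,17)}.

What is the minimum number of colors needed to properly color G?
χ(G) = 5

Clique number ω(G) = 5 (lower bound: χ ≥ ω).
The clique on [10, 11, 13, 16, 17] has size 5, forcing χ ≥ 5, and the coloring below uses 5 colors, so χ(G) = 5.
A valid 5-coloring: color 1: [10, 12]; color 2: [9, 13]; color 3: [14, 17]; color 4: [7, 15, 16]; color 5: [8, 11].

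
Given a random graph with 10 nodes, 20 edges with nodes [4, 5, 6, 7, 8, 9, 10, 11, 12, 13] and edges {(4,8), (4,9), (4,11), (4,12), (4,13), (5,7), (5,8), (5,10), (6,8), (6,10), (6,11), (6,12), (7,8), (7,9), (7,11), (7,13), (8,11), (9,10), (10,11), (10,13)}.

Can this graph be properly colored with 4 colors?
Yes, G is 4-colorable

A valid 4-coloring: color 1: [8, 10, 12]; color 2: [5, 9, 11, 13]; color 3: [4, 6, 7].
(χ(G) = 3 ≤ 4.)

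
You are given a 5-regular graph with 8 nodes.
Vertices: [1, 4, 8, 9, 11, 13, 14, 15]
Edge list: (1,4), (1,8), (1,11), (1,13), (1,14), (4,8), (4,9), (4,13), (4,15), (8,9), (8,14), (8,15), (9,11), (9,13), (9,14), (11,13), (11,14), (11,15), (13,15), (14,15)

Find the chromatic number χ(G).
Clique number ω(G) = 3 (lower bound: χ ≥ ω).
Odd cycle [14, 8, 4, 13, 11] needs 3 colors (χ ≥ 3).
Vertex 1 is adjacent to every vertex of [4, 8, 11, 13, 14], which already need 3 colors among themselves, so 1 needs a new color (χ ≥ 4).
The coloring below uses 4 colors, so χ(G) = 4.
A valid 4-coloring: color 1: [13, 14]; color 2: [4, 11]; color 3: [1, 9, 15]; color 4: [8].

χ(G) = 4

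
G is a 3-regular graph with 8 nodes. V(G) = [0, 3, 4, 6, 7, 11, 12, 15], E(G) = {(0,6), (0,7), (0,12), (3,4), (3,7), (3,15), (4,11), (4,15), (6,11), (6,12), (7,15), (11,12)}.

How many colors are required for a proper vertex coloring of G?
χ(G) = 3

Clique number ω(G) = 3 (lower bound: χ ≥ ω).
The clique on [0, 6, 12] has size 3, forcing χ ≥ 3, and the coloring below uses 3 colors, so χ(G) = 3.
A valid 3-coloring: color 1: [0, 3, 11]; color 2: [4, 6, 7]; color 3: [12, 15].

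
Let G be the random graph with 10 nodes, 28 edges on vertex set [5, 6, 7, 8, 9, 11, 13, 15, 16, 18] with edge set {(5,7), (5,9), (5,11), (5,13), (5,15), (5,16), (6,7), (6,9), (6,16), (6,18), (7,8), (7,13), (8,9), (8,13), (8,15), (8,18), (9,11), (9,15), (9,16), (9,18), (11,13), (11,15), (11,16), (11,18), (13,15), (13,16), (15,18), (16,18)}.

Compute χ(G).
Clique number ω(G) = 4 (lower bound: χ ≥ ω).
The clique on [8, 9, 15, 18] has size 4, forcing χ ≥ 4, and the coloring below uses 4 colors, so χ(G) = 4.
A valid 4-coloring: color 1: [9, 13]; color 2: [7, 15, 16]; color 3: [6, 8, 11]; color 4: [5, 18].

χ(G) = 4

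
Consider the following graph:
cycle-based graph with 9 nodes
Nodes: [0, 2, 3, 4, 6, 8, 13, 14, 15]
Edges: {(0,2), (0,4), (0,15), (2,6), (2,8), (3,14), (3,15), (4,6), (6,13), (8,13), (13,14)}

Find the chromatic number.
Clique number ω(G) = 2 (lower bound: χ ≥ ω).
Odd cycle [3, 14, 13, 8, 2, 0, 15] needs 3 colors (χ ≥ 3).
The coloring below uses 3 colors, so χ(G) = 3.
A valid 3-coloring: color 1: [0, 6, 8, 14]; color 2: [2, 3, 4, 13]; color 3: [15].

χ(G) = 3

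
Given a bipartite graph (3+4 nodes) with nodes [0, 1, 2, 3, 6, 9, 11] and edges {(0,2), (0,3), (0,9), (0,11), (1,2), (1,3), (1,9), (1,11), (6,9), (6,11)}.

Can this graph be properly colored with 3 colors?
A valid 3-coloring: color 1: [0, 1, 6]; color 2: [2, 3, 9, 11].
(χ(G) = 2 ≤ 3.)

Yes, G is 3-colorable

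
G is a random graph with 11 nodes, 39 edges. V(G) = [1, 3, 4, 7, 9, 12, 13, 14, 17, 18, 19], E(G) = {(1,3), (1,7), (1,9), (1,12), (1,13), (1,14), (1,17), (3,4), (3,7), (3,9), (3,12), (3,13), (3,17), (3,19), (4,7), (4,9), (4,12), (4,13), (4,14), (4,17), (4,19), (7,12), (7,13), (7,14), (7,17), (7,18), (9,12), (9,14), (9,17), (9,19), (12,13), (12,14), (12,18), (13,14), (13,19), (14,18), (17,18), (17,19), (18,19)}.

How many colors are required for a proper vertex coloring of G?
Clique number ω(G) = 5 (lower bound: χ ≥ ω).
The clique on [1, 3, 7, 12, 13] has size 5, forcing χ ≥ 5, and the coloring below uses 5 colors, so χ(G) = 5.
A valid 5-coloring: color 1: [1, 4, 18]; color 2: [7, 19]; color 3: [12, 17]; color 4: [3, 14]; color 5: [9, 13].

χ(G) = 5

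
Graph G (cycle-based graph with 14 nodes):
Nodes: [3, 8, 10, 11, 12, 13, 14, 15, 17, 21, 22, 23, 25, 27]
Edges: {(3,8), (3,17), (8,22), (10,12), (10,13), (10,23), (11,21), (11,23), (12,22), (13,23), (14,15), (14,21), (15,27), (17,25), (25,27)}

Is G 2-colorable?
No, G is not 2-colorable

The clique on vertices [10, 13, 23] has size 3 > 2, so it alone needs 3 colors.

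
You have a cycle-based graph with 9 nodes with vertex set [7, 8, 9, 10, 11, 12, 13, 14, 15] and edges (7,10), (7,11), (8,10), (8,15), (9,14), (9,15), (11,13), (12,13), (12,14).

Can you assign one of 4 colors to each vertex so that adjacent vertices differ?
A valid 4-coloring: color 1: [10, 11, 14, 15]; color 2: [7, 8, 9, 12]; color 3: [13].
(χ(G) = 3 ≤ 4.)

Yes, G is 4-colorable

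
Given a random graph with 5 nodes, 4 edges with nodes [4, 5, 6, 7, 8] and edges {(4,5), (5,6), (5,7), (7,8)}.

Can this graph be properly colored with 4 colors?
Yes, G is 4-colorable

A valid 4-coloring: color 1: [5, 8]; color 2: [4, 6, 7].
(χ(G) = 2 ≤ 4.)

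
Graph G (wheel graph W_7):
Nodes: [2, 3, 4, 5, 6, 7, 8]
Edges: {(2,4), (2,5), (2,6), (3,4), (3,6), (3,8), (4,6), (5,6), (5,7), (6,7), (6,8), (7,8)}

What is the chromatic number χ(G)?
χ(G) = 3

Clique number ω(G) = 3 (lower bound: χ ≥ ω).
The clique on [3, 6, 8] has size 3, forcing χ ≥ 3, and the coloring below uses 3 colors, so χ(G) = 3.
A valid 3-coloring: color 1: [6]; color 2: [4, 5, 8]; color 3: [2, 3, 7].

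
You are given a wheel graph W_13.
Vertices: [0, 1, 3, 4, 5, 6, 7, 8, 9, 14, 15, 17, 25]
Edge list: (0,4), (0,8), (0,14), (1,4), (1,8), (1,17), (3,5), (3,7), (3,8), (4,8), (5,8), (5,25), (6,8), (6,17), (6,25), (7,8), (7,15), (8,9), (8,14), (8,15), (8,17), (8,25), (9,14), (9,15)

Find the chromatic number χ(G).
χ(G) = 3

Clique number ω(G) = 3 (lower bound: χ ≥ ω).
The clique on [0, 4, 8] has size 3, forcing χ ≥ 3, and the coloring below uses 3 colors, so χ(G) = 3.
A valid 3-coloring: color 1: [8]; color 2: [3, 4, 14, 15, 17, 25]; color 3: [0, 1, 5, 6, 7, 9].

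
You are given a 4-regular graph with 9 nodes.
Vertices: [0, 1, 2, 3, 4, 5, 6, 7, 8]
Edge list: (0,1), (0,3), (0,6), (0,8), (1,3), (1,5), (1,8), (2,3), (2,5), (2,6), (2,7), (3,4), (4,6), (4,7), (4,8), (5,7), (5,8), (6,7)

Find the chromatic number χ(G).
Clique number ω(G) = 3 (lower bound: χ ≥ ω).
Suppose a proper 3-coloring c exists. The clique [0, 1, 3] takes 3 distinct colors; by symmetry let c(0) = 1, c(1) = 2, c(3) = 3.
- Vertex 8: neighbors [0, 1] already have colors [1, 2] ⇒ c(8) = 3.
- Vertex 5: neighbors [1, 8] already have colors [2, 3] ⇒ c(5) = 1.
- Vertex 2: neighbors [5, 3] already have colors [1, 3] ⇒ c(2) = 2.
- Vertex 6: neighbors [0, 2] already have colors [1, 2] ⇒ c(6) = 3.
- Vertex 7: neighbors [5, 2, 6] already have colors [1, 2, 3] — all 3 colors blocked. Contradiction.
The forced assignments end in a contradiction, so G has no proper 3-coloring (χ ≥ 4).
The coloring below uses 4 colors, so χ(G) = 4.
A valid 4-coloring: color 1: [3, 7, 8]; color 2: [1, 2, 4]; color 3: [5, 6]; color 4: [0].

χ(G) = 4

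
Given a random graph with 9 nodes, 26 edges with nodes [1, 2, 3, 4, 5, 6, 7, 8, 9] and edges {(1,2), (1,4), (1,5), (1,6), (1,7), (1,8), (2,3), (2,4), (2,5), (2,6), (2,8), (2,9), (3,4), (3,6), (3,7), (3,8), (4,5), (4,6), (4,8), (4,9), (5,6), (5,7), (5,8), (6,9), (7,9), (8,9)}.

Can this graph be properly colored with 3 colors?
The clique on vertices [1, 2, 4, 5, 8] has size 5 > 3, so it alone needs 5 colors.

No, G is not 3-colorable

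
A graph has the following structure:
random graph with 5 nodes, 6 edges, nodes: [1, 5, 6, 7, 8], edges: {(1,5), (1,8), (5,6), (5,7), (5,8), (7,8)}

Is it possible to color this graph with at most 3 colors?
A valid 3-coloring: color 1: [5]; color 2: [6, 8]; color 3: [1, 7].
(χ(G) = 3 ≤ 3.)

Yes, G is 3-colorable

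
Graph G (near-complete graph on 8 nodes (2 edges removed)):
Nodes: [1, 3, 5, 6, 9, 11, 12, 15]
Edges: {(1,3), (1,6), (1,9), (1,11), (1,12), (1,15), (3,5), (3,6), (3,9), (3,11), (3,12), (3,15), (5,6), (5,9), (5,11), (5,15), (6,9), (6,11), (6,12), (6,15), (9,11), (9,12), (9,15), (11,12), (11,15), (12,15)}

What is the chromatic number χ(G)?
χ(G) = 7

Clique number ω(G) = 7 (lower bound: χ ≥ ω).
The clique on [1, 3, 6, 9, 11, 12, 15] has size 7, forcing χ ≥ 7, and the coloring below uses 7 colors, so χ(G) = 7.
A valid 7-coloring: color 1: [9]; color 2: [15]; color 3: [6]; color 4: [11]; color 5: [3]; color 6: [5, 12]; color 7: [1].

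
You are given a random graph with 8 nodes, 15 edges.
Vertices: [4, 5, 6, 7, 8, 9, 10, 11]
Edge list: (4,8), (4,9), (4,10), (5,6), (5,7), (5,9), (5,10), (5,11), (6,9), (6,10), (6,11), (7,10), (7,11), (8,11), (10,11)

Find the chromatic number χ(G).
χ(G) = 4

Clique number ω(G) = 4 (lower bound: χ ≥ ω).
The clique on [5, 6, 10, 11] has size 4, forcing χ ≥ 4, and the coloring below uses 4 colors, so χ(G) = 4.
A valid 4-coloring: color 1: [9, 11]; color 2: [8, 10]; color 3: [4, 5]; color 4: [6, 7].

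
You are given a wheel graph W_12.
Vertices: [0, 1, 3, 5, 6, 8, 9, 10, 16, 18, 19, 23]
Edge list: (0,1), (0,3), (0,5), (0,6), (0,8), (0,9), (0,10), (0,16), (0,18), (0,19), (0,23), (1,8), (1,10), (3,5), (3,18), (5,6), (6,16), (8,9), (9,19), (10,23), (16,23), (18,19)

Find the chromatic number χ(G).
χ(G) = 4

Clique number ω(G) = 3 (lower bound: χ ≥ ω).
Odd cycle [8, 9, 19, 18, 3, 5, 6, 16, 23, 10, 1] needs 3 colors (χ ≥ 3).
Vertex 0 is adjacent to every vertex of [1, 3, 5, 6, 8, 9, 10, 16, 18, 19, 23], which already need 3 colors among themselves, so 0 needs a new color (χ ≥ 4).
The coloring below uses 4 colors, so χ(G) = 4.
A valid 4-coloring: color 1: [0]; color 2: [3, 6, 8, 10, 19]; color 3: [1, 5, 9, 16, 18]; color 4: [23].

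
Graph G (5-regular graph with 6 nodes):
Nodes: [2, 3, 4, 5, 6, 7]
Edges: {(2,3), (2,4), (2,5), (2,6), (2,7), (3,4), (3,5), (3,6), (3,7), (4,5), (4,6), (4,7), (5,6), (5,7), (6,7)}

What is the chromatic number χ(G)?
Clique number ω(G) = 6 (lower bound: χ ≥ ω).
The clique on [2, 3, 4, 5, 6, 7] has size 6, forcing χ ≥ 6, and the coloring below uses 6 colors, so χ(G) = 6.
A valid 6-coloring: color 1: [4]; color 2: [6]; color 3: [2]; color 4: [3]; color 5: [7]; color 6: [5].

χ(G) = 6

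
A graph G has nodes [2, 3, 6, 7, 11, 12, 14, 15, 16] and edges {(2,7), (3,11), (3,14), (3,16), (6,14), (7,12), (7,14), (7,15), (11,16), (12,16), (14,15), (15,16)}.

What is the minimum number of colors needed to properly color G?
χ(G) = 3

Clique number ω(G) = 3 (lower bound: χ ≥ ω).
The clique on [3, 11, 16] has size 3, forcing χ ≥ 3, and the coloring below uses 3 colors, so χ(G) = 3.
A valid 3-coloring: color 1: [6, 7, 16]; color 2: [2, 11, 12, 14]; color 3: [3, 15].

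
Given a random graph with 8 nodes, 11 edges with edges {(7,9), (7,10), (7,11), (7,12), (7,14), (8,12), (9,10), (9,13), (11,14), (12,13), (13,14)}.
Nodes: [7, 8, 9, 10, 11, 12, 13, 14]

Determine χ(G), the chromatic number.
χ(G) = 3

Clique number ω(G) = 3 (lower bound: χ ≥ ω).
The clique on [7, 9, 10] has size 3, forcing χ ≥ 3, and the coloring below uses 3 colors, so χ(G) = 3.
A valid 3-coloring: color 1: [7, 8, 13]; color 2: [10, 12, 14]; color 3: [9, 11].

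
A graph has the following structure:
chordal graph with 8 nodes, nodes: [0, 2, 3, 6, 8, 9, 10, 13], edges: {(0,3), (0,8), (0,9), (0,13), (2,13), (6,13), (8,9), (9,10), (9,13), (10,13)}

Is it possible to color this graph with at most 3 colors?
Yes, G is 3-colorable

A valid 3-coloring: color 1: [3, 8, 13]; color 2: [0, 2, 6, 10]; color 3: [9].
(χ(G) = 3 ≤ 3.)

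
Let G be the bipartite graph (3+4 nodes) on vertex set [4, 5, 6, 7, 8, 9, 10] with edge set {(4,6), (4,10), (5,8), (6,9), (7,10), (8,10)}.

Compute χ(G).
Clique number ω(G) = 2 (lower bound: χ ≥ ω).
The graph is bipartite (no odd cycle), so 2 colors suffice: χ(G) = 2.
A valid 2-coloring: color 1: [5, 6, 10]; color 2: [4, 7, 8, 9].

χ(G) = 2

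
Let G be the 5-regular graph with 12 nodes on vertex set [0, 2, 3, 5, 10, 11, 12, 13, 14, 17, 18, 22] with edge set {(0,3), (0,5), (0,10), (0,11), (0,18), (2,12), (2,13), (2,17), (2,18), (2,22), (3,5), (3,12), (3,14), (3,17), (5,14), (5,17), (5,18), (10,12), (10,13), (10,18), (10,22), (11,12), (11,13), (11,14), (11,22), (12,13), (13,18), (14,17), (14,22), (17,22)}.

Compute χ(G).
Clique number ω(G) = 4 (lower bound: χ ≥ ω).
The clique on [3, 5, 14, 17] has size 4, forcing χ ≥ 4, and the coloring below uses 4 colors, so χ(G) = 4.
A valid 4-coloring: color 1: [0, 2, 14]; color 2: [12, 17, 18]; color 3: [5, 13, 22]; color 4: [3, 10, 11].

χ(G) = 4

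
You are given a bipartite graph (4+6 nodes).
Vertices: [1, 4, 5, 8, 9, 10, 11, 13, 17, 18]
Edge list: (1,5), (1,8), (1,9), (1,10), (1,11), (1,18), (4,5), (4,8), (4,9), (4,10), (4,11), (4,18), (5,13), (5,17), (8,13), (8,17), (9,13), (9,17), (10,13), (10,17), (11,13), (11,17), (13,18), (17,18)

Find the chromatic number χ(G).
χ(G) = 2

Clique number ω(G) = 2 (lower bound: χ ≥ ω).
The graph is bipartite (no odd cycle), so 2 colors suffice: χ(G) = 2.
A valid 2-coloring: color 1: [1, 4, 13, 17]; color 2: [5, 8, 9, 10, 11, 18].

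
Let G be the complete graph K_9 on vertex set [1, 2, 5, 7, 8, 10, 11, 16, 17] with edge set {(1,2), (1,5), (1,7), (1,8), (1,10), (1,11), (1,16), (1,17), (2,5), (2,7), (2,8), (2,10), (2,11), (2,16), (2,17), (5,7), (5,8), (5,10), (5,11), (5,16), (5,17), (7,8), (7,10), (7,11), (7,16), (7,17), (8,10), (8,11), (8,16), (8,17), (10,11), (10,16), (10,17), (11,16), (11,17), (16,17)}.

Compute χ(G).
Clique number ω(G) = 9 (lower bound: χ ≥ ω).
The clique on [1, 2, 5, 7, 8, 10, 11, 16, 17] has size 9, forcing χ ≥ 9, and the coloring below uses 9 colors, so χ(G) = 9.
A valid 9-coloring: color 1: [17]; color 2: [8]; color 3: [2]; color 4: [1]; color 5: [11]; color 6: [10]; color 7: [5]; color 8: [16]; color 9: [7].

χ(G) = 9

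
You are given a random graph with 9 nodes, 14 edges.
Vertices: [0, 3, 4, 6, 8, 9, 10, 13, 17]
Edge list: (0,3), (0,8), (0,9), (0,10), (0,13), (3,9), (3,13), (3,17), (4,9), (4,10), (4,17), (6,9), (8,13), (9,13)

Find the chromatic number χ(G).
χ(G) = 4

Clique number ω(G) = 4 (lower bound: χ ≥ ω).
The clique on [0, 3, 9, 13] has size 4, forcing χ ≥ 4, and the coloring below uses 4 colors, so χ(G) = 4.
A valid 4-coloring: color 1: [8, 9, 10, 17]; color 2: [0, 4, 6]; color 3: [3]; color 4: [13].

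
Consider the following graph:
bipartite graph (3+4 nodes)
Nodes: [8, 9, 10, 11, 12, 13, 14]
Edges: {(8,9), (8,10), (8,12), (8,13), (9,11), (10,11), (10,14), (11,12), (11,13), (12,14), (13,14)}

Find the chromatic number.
χ(G) = 2

Clique number ω(G) = 2 (lower bound: χ ≥ ω).
The graph is bipartite (no odd cycle), so 2 colors suffice: χ(G) = 2.
A valid 2-coloring: color 1: [8, 11, 14]; color 2: [9, 10, 12, 13].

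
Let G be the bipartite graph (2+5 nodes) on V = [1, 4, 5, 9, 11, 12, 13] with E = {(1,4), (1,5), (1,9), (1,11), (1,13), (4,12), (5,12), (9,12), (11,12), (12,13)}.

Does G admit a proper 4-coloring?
A valid 4-coloring: color 1: [1, 12]; color 2: [4, 5, 9, 11, 13].
(χ(G) = 2 ≤ 4.)

Yes, G is 4-colorable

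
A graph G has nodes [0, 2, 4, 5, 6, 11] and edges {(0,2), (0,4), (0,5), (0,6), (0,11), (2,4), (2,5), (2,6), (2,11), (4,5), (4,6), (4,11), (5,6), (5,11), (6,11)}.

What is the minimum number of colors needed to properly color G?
χ(G) = 6

Clique number ω(G) = 6 (lower bound: χ ≥ ω).
The clique on [0, 2, 4, 5, 6, 11] has size 6, forcing χ ≥ 6, and the coloring below uses 6 colors, so χ(G) = 6.
A valid 6-coloring: color 1: [0]; color 2: [2]; color 3: [5]; color 4: [11]; color 5: [6]; color 6: [4].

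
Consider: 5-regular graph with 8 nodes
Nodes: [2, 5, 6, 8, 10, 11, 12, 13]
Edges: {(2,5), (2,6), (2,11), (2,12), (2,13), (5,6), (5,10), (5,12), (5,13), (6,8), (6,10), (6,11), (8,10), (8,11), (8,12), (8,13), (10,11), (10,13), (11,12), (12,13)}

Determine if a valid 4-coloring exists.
A valid 4-coloring: color 1: [6, 13]; color 2: [10, 12]; color 3: [2, 8]; color 4: [5, 11].
(χ(G) = 4 ≤ 4.)

Yes, G is 4-colorable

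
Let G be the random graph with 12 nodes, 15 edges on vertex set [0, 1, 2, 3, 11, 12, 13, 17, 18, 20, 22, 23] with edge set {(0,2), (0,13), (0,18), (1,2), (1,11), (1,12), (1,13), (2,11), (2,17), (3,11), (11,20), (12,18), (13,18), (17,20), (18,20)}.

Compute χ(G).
χ(G) = 3

Clique number ω(G) = 3 (lower bound: χ ≥ ω).
The clique on [0, 13, 18] has size 3, forcing χ ≥ 3, and the coloring below uses 3 colors, so χ(G) = 3.
A valid 3-coloring: color 1: [11, 17, 18, 22, 23]; color 2: [2, 3, 12, 13, 20]; color 3: [0, 1].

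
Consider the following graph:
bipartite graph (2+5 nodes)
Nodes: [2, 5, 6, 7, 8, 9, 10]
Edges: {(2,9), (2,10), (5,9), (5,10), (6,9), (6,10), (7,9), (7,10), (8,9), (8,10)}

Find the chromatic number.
Clique number ω(G) = 2 (lower bound: χ ≥ ω).
The graph is bipartite (no odd cycle), so 2 colors suffice: χ(G) = 2.
A valid 2-coloring: color 1: [9, 10]; color 2: [2, 5, 6, 7, 8].

χ(G) = 2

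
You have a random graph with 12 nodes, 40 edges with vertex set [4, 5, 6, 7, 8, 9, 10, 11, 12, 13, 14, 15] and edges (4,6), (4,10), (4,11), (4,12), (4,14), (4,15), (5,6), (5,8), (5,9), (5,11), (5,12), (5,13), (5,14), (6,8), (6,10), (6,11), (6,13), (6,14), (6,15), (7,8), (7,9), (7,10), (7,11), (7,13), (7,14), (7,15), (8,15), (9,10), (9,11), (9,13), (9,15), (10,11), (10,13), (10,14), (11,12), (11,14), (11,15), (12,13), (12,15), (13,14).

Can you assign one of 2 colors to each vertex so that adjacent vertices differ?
No, G is not 2-colorable

The clique on vertices [4, 6, 10, 11, 14] has size 5 > 2, so it alone needs 5 colors.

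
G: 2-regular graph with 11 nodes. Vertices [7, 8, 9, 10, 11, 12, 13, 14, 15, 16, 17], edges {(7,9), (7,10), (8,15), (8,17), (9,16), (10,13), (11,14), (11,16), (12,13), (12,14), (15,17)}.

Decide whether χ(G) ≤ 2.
No, G is not 2-colorable

The clique on vertices [8, 15, 17] has size 3 > 2, so it alone needs 3 colors.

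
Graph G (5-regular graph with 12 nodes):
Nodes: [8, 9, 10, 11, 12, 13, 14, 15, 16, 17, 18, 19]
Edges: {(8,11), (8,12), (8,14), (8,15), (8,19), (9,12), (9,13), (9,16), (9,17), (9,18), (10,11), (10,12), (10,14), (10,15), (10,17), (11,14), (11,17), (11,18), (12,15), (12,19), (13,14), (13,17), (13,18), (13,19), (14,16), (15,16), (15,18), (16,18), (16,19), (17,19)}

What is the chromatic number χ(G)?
χ(G) = 3

Clique number ω(G) = 3 (lower bound: χ ≥ ω).
The clique on [8, 11, 14] has size 3, forcing χ ≥ 3, and the coloring below uses 3 colors, so χ(G) = 3.
A valid 3-coloring: color 1: [9, 11, 15, 19]; color 2: [8, 10, 13, 16]; color 3: [12, 14, 17, 18].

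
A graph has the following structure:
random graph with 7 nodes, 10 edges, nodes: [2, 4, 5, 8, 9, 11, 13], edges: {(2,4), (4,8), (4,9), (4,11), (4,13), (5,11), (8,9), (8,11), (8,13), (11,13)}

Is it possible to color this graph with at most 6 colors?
A valid 6-coloring: color 1: [4, 5]; color 2: [2, 8]; color 3: [9, 11]; color 4: [13].
(χ(G) = 4 ≤ 6.)

Yes, G is 6-colorable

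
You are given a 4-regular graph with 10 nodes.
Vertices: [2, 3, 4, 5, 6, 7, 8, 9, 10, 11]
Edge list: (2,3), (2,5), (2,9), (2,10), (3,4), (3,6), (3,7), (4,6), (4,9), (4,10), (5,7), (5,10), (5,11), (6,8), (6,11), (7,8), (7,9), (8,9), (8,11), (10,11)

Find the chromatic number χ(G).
Clique number ω(G) = 3 (lower bound: χ ≥ ω).
The clique on [2, 5, 10] has size 3, forcing χ ≥ 3, and the coloring below uses 3 colors, so χ(G) = 3.
A valid 3-coloring: color 1: [3, 8, 10]; color 2: [2, 4, 7, 11]; color 3: [5, 6, 9].

χ(G) = 3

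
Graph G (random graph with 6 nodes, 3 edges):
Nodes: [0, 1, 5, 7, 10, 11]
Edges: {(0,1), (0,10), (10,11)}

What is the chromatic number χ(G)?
Clique number ω(G) = 2 (lower bound: χ ≥ ω).
The graph is bipartite (no odd cycle), so 2 colors suffice: χ(G) = 2.
A valid 2-coloring: color 1: [0, 5, 7, 11]; color 2: [1, 10].

χ(G) = 2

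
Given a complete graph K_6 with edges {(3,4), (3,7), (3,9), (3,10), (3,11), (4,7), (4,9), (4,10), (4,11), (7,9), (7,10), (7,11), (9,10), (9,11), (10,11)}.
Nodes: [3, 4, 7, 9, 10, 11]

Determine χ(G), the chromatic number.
Clique number ω(G) = 6 (lower bound: χ ≥ ω).
The clique on [3, 4, 7, 9, 10, 11] has size 6, forcing χ ≥ 6, and the coloring below uses 6 colors, so χ(G) = 6.
A valid 6-coloring: color 1: [9]; color 2: [11]; color 3: [10]; color 4: [4]; color 5: [3]; color 6: [7].

χ(G) = 6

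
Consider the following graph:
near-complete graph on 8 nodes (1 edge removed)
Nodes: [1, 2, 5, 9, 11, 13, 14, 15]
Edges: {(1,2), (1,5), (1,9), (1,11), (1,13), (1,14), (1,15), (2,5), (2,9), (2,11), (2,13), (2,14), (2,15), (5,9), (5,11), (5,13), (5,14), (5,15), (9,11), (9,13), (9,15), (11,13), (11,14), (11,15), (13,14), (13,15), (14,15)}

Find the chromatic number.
Clique number ω(G) = 7 (lower bound: χ ≥ ω).
The clique on [1, 2, 5, 9, 11, 13, 15] has size 7, forcing χ ≥ 7, and the coloring below uses 7 colors, so χ(G) = 7.
A valid 7-coloring: color 1: [11]; color 2: [15]; color 3: [2]; color 4: [13]; color 5: [1]; color 6: [5]; color 7: [9, 14].

χ(G) = 7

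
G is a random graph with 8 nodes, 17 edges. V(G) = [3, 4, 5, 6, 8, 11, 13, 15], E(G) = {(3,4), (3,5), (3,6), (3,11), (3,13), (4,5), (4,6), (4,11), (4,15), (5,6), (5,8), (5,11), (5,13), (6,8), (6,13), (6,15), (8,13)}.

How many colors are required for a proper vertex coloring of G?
Clique number ω(G) = 4 (lower bound: χ ≥ ω).
The clique on [5, 6, 8, 13] has size 4, forcing χ ≥ 4, and the coloring below uses 4 colors, so χ(G) = 4.
A valid 4-coloring: color 1: [6, 11]; color 2: [5, 15]; color 3: [4, 13]; color 4: [3, 8].

χ(G) = 4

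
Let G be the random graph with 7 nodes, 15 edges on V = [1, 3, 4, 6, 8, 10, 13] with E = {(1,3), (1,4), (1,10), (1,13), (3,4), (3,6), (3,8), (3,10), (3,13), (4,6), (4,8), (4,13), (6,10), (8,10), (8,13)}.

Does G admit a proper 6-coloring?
Yes, G is 6-colorable

A valid 6-coloring: color 1: [3]; color 2: [4, 10]; color 3: [1, 6, 8]; color 4: [13].
(χ(G) = 4 ≤ 6.)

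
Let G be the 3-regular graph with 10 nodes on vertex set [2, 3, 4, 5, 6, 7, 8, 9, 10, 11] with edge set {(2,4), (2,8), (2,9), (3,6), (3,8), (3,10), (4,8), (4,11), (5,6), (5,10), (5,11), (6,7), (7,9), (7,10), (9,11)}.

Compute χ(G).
χ(G) = 3

Clique number ω(G) = 3 (lower bound: χ ≥ ω).
The clique on [2, 4, 8] has size 3, forcing χ ≥ 3, and the coloring below uses 3 colors, so χ(G) = 3.
A valid 3-coloring: color 1: [6, 8, 10, 11]; color 2: [3, 4, 5, 9]; color 3: [2, 7].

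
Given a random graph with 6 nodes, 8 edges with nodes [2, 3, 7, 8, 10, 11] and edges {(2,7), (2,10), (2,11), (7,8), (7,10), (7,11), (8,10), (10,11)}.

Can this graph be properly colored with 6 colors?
Yes, G is 6-colorable

A valid 6-coloring: color 1: [3, 7]; color 2: [10]; color 3: [8, 11]; color 4: [2].
(χ(G) = 4 ≤ 6.)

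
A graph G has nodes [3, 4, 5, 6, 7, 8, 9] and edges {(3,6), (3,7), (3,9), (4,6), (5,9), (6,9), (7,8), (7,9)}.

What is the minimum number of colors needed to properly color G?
Clique number ω(G) = 3 (lower bound: χ ≥ ω).
The clique on [3, 6, 9] has size 3, forcing χ ≥ 3, and the coloring below uses 3 colors, so χ(G) = 3.
A valid 3-coloring: color 1: [4, 8, 9]; color 2: [5, 6, 7]; color 3: [3].

χ(G) = 3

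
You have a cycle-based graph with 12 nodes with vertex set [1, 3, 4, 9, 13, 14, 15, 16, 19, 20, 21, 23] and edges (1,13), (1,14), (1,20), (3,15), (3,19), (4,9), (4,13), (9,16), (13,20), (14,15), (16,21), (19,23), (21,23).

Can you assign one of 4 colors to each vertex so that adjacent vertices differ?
Yes, G is 4-colorable

A valid 4-coloring: color 1: [1, 3, 4, 16, 23]; color 2: [9, 13, 15, 19, 21]; color 3: [14, 20].
(χ(G) = 3 ≤ 4.)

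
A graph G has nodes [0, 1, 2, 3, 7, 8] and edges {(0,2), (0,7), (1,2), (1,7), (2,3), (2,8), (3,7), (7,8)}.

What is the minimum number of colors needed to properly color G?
χ(G) = 2

Clique number ω(G) = 2 (lower bound: χ ≥ ω).
The graph is bipartite (no odd cycle), so 2 colors suffice: χ(G) = 2.
A valid 2-coloring: color 1: [2, 7]; color 2: [0, 1, 3, 8].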